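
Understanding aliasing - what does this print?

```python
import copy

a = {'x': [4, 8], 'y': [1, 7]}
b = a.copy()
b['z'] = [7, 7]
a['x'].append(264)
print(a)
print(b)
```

Key concept: shallow copy of dict with mutable values.
Step by step:
`a = {'x': [4, 8], 'y': [1, 7]}` → a = {'x': [4, 8], 'y': [1, 7]}
`b = a.copy()` → b = {'x': [4, 8], 'y': [1, 7]}
`b['z'] = [7, 7]` → b = {'x': [4, 8], 'y': [1, 7], 'z': [7, 7]}
`a['x'].append(264)` → a = {'x': [4, 8, 264], 'y': [1, 7]}; b = {'x': [4, 8, 264], 'y': [1, 7], 'z': [7, 7]}
`print(a)` → prints {'x': [4, 8, 264], 'y': [1, 7]}
`print(b)` → prints {'x': [4, 8, 264], 'y': [1, 7], 'z': [7, 7]}

Answer:
{'x': [4, 8, 264], 'y': [1, 7]}
{'x': [4, 8, 264], 'y': [1, 7], 'z': [7, 7]}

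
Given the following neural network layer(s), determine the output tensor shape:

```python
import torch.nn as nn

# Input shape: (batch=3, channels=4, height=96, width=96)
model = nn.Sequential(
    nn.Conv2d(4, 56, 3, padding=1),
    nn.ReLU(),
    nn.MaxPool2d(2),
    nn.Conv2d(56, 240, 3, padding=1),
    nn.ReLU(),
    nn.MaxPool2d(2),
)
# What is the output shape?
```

Input: (3, 4, 96, 96) -> after first Conv2d: (3, 56, 96, 96) -> after first MaxPool2d: (3, 56, 48, 48) -> after second Conv2d: (3, 240, 48, 48) -> Output: (3, 240, 24, 24)

Answer: (3, 240, 24, 24)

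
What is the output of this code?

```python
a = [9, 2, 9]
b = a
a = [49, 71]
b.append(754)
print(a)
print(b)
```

Key concept: rebinding vs mutation: a is rebound to a new list, b still points at the original.
Step by step:
`a = [9, 2, 9]` → a = [9, 2, 9]
`b = a` → b = [9, 2, 9] (same object as a)
`a = [49, 71]` → a = [49, 71]
`b.append(754)` → b = [9, 2, 9, 754]
`print(a)` → prints [49, 71]
`print(b)` → prints [9, 2, 9, 754]

Answer:
[49, 71]
[9, 2, 9, 754]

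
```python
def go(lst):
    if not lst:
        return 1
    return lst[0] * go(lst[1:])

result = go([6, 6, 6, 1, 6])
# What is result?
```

Product over [6, 6, 6, 1, 6] = 6 * 6 * 6 * 1 * 6 = 1296

Answer: 1296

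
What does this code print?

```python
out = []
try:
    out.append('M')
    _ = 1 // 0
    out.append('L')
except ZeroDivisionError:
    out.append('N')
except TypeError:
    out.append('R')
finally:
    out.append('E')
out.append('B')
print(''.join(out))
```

Execution trace: 'M' (try body) → 'N' (except ZeroDivisionError) → 'E' (finally) → 'B' (after the try/except). Output: MNEB

Answer: MNEB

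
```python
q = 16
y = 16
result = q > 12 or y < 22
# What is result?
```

Trace:
`q = 16` → q = 16
`y = 16` → y = 16
`result = q > 12 or y < 22` → result = True
So result = True

Answer: True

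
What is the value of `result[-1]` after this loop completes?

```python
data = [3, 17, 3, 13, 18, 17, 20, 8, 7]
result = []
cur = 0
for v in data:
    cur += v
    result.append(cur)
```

Cumulative sum ends at 106
`result` takes the values: [] → [3] → [3, 20] → [3, 20, 23] → [3, 20, 23, 36] → [3, 20, 23, 36, 54] → [3, 20, 23, 36, 54, 71] → [3, 20, 23, 36, 54, 71, 91] → [3, 20, 23, 36, 54, 71, 91, 99] → [3, 20, 23, 36, 54, 71, 91, 99, 106]
So `result[-1]` = 106

Answer: 106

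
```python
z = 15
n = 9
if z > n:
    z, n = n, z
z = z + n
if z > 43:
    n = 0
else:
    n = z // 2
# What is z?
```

Trace:
`z = 15` → z = 15
`n = 9` → n = 9
`if z > n: ...` → z > n is True → z = 9; n = 15
`z = z + n` → z = 24
`if z > 43: ...` → z > 43 is False, take else branch → n = 12
So z = 24

Answer: 24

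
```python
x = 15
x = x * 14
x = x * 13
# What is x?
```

Trace:
`x = 15` → x = 15
`x = x * 14` → x = 210
`x = x * 13` → x = 2730
So x = 2730

Answer: 2730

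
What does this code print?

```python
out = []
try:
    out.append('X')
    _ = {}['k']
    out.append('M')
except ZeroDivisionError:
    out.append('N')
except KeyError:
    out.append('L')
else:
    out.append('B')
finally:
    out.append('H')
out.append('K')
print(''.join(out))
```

Execution trace: 'X' (try body) → 'L' (except KeyError) → 'H' (finally) → 'K' (after the try/except). Output: XLHK

Answer: XLHK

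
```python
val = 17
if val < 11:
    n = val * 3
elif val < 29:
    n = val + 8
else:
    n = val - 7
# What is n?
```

Trace:
`val = 17` → val = 17
`if val < 11: ...` → val < 11 is False, val < 29 is True → n = 25
So n = 25

Answer: 25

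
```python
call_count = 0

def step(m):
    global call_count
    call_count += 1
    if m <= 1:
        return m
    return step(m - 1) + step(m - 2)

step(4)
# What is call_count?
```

Calls(m) = 1 + Calls(m-1) + Calls(m-2); Calls(0)=Calls(1)=1. For m=4 this gives 9.

Answer: 9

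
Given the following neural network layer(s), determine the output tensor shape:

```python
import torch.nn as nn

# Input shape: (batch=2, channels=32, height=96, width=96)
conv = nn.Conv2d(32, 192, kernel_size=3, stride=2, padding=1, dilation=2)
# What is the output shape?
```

Input: (2, 32, 96, 96) -> Output: (2, 192, 47, 47)

Answer: (2, 192, 47, 47)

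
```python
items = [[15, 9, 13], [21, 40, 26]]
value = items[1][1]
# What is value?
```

Trace:
`items = [[15, 9, 13], [21, 40, 26]]` → items = [[15, 9, 13], [21, 40, 26]]
`value = items[1][1]` → value = 40
So value = 40

Answer: 40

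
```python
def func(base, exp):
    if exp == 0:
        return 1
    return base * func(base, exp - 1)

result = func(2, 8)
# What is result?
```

func(2, 8) = 2 * 2 * 2 * 2 * 2 * 2 * 2 * 2 = 256

Answer: 256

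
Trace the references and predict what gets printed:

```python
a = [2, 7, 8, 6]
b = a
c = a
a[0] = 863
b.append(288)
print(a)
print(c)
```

Key concept: multiple aliases.
Step by step:
`a = [2, 7, 8, 6]` → a = [2, 7, 8, 6]
`b = a` → b = [2, 7, 8, 6] (same object as a)
`c = a` → c = [2, 7, 8, 6] (same object as a, b)
`a[0] = 863` → a = [863, 7, 8, 6] (same object as b, c); b = [863, 7, 8, 6] (same object as a, c); c = [863, 7, 8, 6] (same object as a, b)
`b.append(288)` → a = [863, 7, 8, 6, 288] (same object as b, c); b = [863, 7, 8, 6, 288] (same object as a, c); c = [863, 7, 8, 6, 288] (same object as a, b)
`print(a)` → prints [863, 7, 8, 6, 288]
`print(c)` → prints [863, 7, 8, 6, 288]

Answer:
[863, 7, 8, 6, 288]
[863, 7, 8, 6, 288]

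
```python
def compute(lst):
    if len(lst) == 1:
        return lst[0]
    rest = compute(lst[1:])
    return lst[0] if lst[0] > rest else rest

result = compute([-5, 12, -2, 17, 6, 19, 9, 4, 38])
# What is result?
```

Recursive max over [-5, 12, -2, 17, 6, 19, 9, 4, 38] = 38

Answer: 38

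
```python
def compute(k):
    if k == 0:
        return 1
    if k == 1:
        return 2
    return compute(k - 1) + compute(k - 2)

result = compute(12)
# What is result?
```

Build up from base cases: compute(0)=1, compute(1)=2, compute(2)=3, compute(3)=5, compute(4)=8, compute(5)=13, compute(6)=21, ..., compute(12)=377

Answer: 377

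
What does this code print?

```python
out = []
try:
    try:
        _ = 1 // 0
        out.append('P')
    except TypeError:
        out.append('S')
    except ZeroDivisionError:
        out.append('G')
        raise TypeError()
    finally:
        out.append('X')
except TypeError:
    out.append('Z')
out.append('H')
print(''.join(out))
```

Execution trace: 'G' (inner except ZeroDivisionError) → 'X' (inner finally) → 'Z' (outer except TypeError) → 'H' (after the try/except). Output: GXZH

Answer: GXZH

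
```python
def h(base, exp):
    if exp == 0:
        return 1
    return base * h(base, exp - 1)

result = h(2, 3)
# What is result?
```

h(2, 3) = 2 * 2 * 2 = 8

Answer: 8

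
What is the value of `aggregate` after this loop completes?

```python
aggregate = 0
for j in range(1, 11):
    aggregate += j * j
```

Sum of squares 1² to 10² = 385
`aggregate` takes the values: 0 → 1 → 5 → 14 → 30 → 55 → 91 → 140 → 204 → 285 → 385

Answer: 385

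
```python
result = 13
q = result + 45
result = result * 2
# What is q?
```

Trace:
`result = 13` → result = 13
`q = result + 45` → q = 58
`result = result * 2` → result = 26
So q = 58

Answer: 58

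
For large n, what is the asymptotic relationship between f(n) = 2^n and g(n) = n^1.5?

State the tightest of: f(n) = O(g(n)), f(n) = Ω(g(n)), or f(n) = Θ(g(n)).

2^n vs n^1.5: f(n) = Ω(g(n)) but not O(g(n)) — 2^n grows strictly faster than n^1.5.

Answer: f(n) = Ω(g(n)) but not O(g(n)) — 2^n grows strictly faster than n^1.5.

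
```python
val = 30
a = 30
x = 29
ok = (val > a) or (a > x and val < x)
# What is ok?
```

Trace:
`val = 30` → val = 30
`a = 30` → a = 30
`x = 29` → x = 29
`ok = (val > a) or (a > x and val < x)` → ok = False
So ok = False

Answer: False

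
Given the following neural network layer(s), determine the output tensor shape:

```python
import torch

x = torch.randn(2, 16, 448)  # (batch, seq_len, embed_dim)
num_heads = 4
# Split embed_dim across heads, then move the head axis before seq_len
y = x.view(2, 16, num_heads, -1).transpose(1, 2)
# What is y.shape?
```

Input: (2, 16, 448) -> head_dim = 448 // 4 = 112; after view: (2, 16, 4, 112) -> after transpose(1, 2): (2, 4, 16, 112) -> Output: (2, 4, 16, 112)

Answer: (2, 4, 16, 112)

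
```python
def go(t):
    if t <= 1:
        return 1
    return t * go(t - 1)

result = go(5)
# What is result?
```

go(5) = 5 * 4 * 3 * 2 * 1 = 120

Answer: 120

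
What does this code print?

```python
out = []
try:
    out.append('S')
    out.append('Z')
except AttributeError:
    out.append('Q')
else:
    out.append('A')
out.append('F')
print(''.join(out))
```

Execution trace: 'S' (try body) → 'Z' (try body, no exception) → 'A' (else) → 'F' (after the try/except). Output: SZAF

Answer: SZAF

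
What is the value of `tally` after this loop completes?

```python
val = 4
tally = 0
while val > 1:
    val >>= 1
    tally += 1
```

Count right shifts until 1
`tally` takes the values: 0 → 1 → 2

Answer: 2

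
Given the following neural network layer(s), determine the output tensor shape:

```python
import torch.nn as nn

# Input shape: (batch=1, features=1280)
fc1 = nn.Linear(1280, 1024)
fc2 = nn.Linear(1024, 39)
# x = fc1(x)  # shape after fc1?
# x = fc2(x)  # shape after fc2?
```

Input: (1, 1280) -> after fc1: (1, 1024) -> Output: (1, 39)

Answer: (1, 39)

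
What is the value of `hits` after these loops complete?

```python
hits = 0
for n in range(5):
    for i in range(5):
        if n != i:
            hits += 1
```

5² - 5 (exclude diagonal)
`hits` takes the values: 0 → 1 → 2 → 3 → 4 → 5 → 6 → 7 → 8 → 9 → 10 → 11 → 12 → 13 → 14 → 15 → 16 → 17 → 18 → 19 → 20

Answer: 20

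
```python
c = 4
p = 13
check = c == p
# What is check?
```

Trace:
`c = 4` → c = 4
`p = 13` → p = 13
`check = c == p` → check = False
So check = False

Answer: False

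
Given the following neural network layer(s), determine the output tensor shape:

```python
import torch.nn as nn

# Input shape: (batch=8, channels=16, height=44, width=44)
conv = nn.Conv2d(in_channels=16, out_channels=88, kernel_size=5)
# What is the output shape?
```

Input: (8, 16, 44, 44) -> Output: (8, 88, 40, 40)

Answer: (8, 88, 40, 40)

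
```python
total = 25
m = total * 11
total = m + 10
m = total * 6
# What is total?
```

Trace:
`total = 25` → total = 25
`m = total * 11` → m = 275
`total = m + 10` → total = 285
`m = total * 6` → m = 1710
So total = 285

Answer: 285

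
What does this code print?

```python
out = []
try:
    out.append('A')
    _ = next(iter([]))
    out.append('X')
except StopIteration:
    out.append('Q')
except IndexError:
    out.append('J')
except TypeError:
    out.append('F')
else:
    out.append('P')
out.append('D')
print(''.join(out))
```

Execution trace: 'A' (try body) → 'Q' (except StopIteration) → 'D' (after the try/except). Output: AQD

Answer: AQD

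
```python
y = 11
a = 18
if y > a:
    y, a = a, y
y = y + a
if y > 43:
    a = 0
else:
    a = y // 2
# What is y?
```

Trace:
`y = 11` → y = 11
`a = 18` → a = 18
`if y > a: ...` → y > a is False → no variable changes
`y = y + a` → y = 29
`if y > 43: ...` → y > 43 is False, take else branch → a = 14
So y = 29

Answer: 29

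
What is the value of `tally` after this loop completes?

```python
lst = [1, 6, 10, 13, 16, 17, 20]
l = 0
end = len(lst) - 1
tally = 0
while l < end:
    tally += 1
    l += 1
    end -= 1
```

Iterations until pointers meet (list length 7)
`tally` takes the values: 0 → 1 → 2 → 3

Answer: 3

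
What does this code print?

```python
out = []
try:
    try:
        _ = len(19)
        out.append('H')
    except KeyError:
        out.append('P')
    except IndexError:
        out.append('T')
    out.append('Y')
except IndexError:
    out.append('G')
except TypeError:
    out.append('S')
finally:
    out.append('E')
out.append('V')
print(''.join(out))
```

Execution trace: 'S' (except TypeError) → 'E' (finally) → 'V' (after the try/except). Output: SEV

Answer: SEV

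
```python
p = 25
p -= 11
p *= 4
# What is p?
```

Trace:
`p = 25` → p = 25
`p -= 11` → p = 14
`p *= 4` → p = 56
So p = 56

Answer: 56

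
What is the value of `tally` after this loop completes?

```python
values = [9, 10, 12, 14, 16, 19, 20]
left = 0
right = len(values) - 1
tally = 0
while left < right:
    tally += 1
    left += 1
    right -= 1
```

Iterations until pointers meet (list length 7)
`tally` takes the values: 0 → 1 → 2 → 3

Answer: 3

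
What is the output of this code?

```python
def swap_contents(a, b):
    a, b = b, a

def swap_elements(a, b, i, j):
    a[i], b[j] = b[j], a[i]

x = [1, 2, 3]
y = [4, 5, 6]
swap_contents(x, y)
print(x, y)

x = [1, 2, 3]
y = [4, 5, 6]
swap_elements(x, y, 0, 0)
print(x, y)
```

Key concept: parameter rebinding vs mutation.
Step by step:
`x = [1, 2, 3]` → x = [1, 2, 3]
`y = [4, 5, 6]` → y = [4, 5, 6]
`swap_contents(x, y)` → no visible change to tracked variables
`print(x, y)` → prints [1, 2, 3] [4, 5, 6]
`x = [1, 2, 3]` → x = [1, 2, 3]
`y = [4, 5, 6]` → y = [4, 5, 6]
`swap_elements(x, y, 0, 0)` → x = [4, 2, 3]; y = [1, 5, 6]
`print(x, y)` → prints [4, 2, 3] [1, 5, 6]

Answer:
[1, 2, 3] [4, 5, 6]
[4, 2, 3] [1, 5, 6]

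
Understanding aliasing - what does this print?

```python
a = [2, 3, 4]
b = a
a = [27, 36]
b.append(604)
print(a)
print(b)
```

Key concept: rebinding vs mutation: a is rebound to a new list, b still points at the original.
Step by step:
`a = [2, 3, 4]` → a = [2, 3, 4]
`b = a` → b = [2, 3, 4] (same object as a)
`a = [27, 36]` → a = [27, 36]
`b.append(604)` → b = [2, 3, 4, 604]
`print(a)` → prints [27, 36]
`print(b)` → prints [2, 3, 4, 604]

Answer:
[27, 36]
[2, 3, 4, 604]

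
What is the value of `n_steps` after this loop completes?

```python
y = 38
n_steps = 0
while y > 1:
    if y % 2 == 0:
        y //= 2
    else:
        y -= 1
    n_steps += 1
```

Steps to reduce 38 to 1
`n_steps` takes the values: 0 → 1 → 2 → 3 → 4 → 5 → 6 → 7

Answer: 7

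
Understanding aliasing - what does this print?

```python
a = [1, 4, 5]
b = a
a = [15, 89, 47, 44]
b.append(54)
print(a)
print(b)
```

Key concept: rebinding vs mutation: a is rebound to a new list, b still points at the original.
Step by step:
`a = [1, 4, 5]` → a = [1, 4, 5]
`b = a` → b = [1, 4, 5] (same object as a)
`a = [15, 89, 47, 44]` → a = [15, 89, 47, 44]
`b.append(54)` → b = [1, 4, 5, 54]
`print(a)` → prints [15, 89, 47, 44]
`print(b)` → prints [1, 4, 5, 54]

Answer:
[15, 89, 47, 44]
[1, 4, 5, 54]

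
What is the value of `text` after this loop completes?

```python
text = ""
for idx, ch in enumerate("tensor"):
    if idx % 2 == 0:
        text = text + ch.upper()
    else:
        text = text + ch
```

Uppercase even positions in 'tensor'
`text` takes the values: "" → "T" → "Te" → "TeN" → "TeNs" → "TeNsO" → "TeNsOr"

Answer: "TeNsOr"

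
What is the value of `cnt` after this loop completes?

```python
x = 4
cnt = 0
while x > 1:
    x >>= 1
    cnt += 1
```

Count right shifts until 1
`cnt` takes the values: 0 → 1 → 2

Answer: 2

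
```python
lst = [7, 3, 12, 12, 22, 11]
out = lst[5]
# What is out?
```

Trace:
`lst = [7, 3, 12, 12, 22, 11]` → lst = [7, 3, 12, 12, 22, 11]
`out = lst[5]` → out = 11
So out = 11

Answer: 11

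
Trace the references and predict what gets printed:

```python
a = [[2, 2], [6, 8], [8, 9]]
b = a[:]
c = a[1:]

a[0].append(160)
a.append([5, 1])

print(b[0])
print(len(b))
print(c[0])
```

Key concept: slice with nested mutation.
Step by step:
`a = [[2, 2], [6, 8], [8, 9]]` → a = [[2, 2], [6, 8], [8, 9]]
`b = a[:]` → b = [[2, 2], [6, 8], [8, 9]]
`c = a[1:]` → c = [[6, 8], [8, 9]]
`a[0].append(160)` → a = [[2, 2, 160], [6, 8], [8, 9]]; b = [[2, 2, 160], [6, 8], [8, 9]]
`a.append([5, 1])` → a = [[2, 2, 160], [6, 8], [8, 9], [5, 1]]
`print(b[0])` → prints [2, 2, 160]
`print(len(b))` → prints 3
`print(c[0])` → prints [6, 8]

Answer:
[2, 2, 160]
3
[6, 8]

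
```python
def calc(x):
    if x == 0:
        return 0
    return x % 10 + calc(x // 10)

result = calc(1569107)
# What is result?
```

Sum of digits of 1569107: 7 + 0 + 1 + 9 + 6 + 5 + 1 = 29

Answer: 29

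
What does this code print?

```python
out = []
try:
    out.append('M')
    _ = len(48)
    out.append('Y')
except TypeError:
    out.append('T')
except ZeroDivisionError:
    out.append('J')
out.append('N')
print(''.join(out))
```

Execution trace: 'M' (try body) → 'T' (except TypeError) → 'N' (after the try/except). Output: MTN

Answer: MTN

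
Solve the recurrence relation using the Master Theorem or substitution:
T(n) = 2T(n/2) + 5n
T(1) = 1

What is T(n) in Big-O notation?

By Master Theorem: a=2, b=2, f(n)=5n. Since log_2(2) = 1 and f(n) = Θ(n^1), Case 2 applies. T(n) = O(n log n).

Answer: O(n log n)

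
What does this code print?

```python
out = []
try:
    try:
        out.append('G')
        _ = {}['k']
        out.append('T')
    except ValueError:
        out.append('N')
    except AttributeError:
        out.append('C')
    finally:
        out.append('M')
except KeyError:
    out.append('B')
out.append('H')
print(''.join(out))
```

Execution trace: 'G' (try body) → 'M' (finally) → 'B' (outer except KeyError) → 'H' (after the try/except). Output: GMBH

Answer: GMBH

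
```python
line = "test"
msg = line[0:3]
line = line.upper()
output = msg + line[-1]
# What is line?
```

Trace:
`line = "test"` → line = 'test'
`msg = line[0:3]` → msg = 'tes'
`line = line.upper()` → line = 'TEST'
`output = msg + line[-1]` → output = 'tesT'
So line = 'TEST'

Answer: 'TEST'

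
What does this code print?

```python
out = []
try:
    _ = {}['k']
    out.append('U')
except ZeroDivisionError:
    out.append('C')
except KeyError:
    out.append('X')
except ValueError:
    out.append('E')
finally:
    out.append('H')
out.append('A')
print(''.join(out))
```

Execution trace: 'X' (except KeyError) → 'H' (finally) → 'A' (after the try/except). Output: XHA

Answer: XHA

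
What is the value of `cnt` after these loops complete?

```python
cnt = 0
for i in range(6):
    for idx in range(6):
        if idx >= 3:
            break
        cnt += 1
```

Inner breaks at 3, outer runs 6 times
`cnt` takes the values: 0 → 1 → 2 → 3 → 4 → 5 → 6 → 7 → 8 → 9 → 10 → 11 → 12 → 13 → 14 → 15 → 16 → 17 → 18

Answer: 18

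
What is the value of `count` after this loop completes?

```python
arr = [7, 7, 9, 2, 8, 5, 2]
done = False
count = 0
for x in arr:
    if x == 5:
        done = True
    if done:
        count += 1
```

Count elements after first 5 in [7, 7, 9, 2, 8, 5, 2]
`count` takes the values: 0 → 1 → 2

Answer: 2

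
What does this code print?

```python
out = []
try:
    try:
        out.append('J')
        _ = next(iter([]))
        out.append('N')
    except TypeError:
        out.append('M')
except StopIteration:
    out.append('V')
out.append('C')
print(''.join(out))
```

Execution trace: 'J' (try body) → 'V' (outer except StopIteration) → 'C' (after the try/except). Output: JVC

Answer: JVC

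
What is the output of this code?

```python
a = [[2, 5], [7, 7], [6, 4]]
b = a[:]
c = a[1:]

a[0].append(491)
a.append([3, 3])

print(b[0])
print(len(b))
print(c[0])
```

Key concept: slice with nested mutation.
Step by step:
`a = [[2, 5], [7, 7], [6, 4]]` → a = [[2, 5], [7, 7], [6, 4]]
`b = a[:]` → b = [[2, 5], [7, 7], [6, 4]]
`c = a[1:]` → c = [[7, 7], [6, 4]]
`a[0].append(491)` → a = [[2, 5, 491], [7, 7], [6, 4]]; b = [[2, 5, 491], [7, 7], [6, 4]]
`a.append([3, 3])` → a = [[2, 5, 491], [7, 7], [6, 4], [3, 3]]
`print(b[0])` → prints [2, 5, 491]
`print(len(b))` → prints 3
`print(c[0])` → prints [7, 7]

Answer:
[2, 5, 491]
3
[7, 7]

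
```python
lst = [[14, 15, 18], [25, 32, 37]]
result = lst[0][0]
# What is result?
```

Trace:
`lst = [[14, 15, 18], [25, 32, 37]]` → lst = [[14, 15, 18], [25, 32, 37]]
`result = lst[0][0]` → result = 14
So result = 14

Answer: 14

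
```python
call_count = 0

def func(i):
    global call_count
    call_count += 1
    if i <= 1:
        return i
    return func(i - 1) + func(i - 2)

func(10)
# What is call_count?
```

Calls(i) = 1 + Calls(i-1) + Calls(i-2); Calls(0)=Calls(1)=1. For i=10 this gives 177.

Answer: 177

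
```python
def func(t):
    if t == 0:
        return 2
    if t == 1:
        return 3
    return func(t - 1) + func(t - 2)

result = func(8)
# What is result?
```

Build up from base cases: func(0)=2, func(1)=3, func(2)=5, func(3)=8, func(4)=13, func(5)=21, func(6)=34, ..., func(8)=89

Answer: 89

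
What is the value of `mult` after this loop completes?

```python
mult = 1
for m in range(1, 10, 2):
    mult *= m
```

Product of 1, 3, 5, ... up to 9
`mult` takes the values: 1 → 3 → 15 → 105 → 945

Answer: 945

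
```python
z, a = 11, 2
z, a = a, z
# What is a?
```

Trace:
`z, a = 11, 2` → z = 11; a = 2
`z, a = a, z` → z = 2; a = 11
So a = 11

Answer: 11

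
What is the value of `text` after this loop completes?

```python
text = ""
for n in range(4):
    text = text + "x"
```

Repeat 'x' 4 times
`text` takes the values: "" → "x" → "xx" → "xxx" → "xxxx"

Answer: "xxxx"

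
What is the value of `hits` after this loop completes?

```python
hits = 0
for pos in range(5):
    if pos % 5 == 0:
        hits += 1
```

Count numbers divisible by 5 in range(5)
`hits` takes the values: 0 → 1

Answer: 1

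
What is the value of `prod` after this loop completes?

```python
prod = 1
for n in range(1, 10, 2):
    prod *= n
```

Product of 1, 3, 5, ... up to 9
`prod` takes the values: 1 → 3 → 15 → 105 → 945

Answer: 945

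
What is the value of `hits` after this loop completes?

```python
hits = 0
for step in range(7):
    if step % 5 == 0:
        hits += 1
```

Count numbers divisible by 5 in range(7)
`hits` takes the values: 0 → 1 → 2

Answer: 2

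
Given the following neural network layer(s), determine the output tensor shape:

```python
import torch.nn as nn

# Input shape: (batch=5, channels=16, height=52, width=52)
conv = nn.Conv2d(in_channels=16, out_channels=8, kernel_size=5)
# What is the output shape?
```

Input: (5, 16, 52, 52) -> Output: (5, 8, 48, 48)

Answer: (5, 8, 48, 48)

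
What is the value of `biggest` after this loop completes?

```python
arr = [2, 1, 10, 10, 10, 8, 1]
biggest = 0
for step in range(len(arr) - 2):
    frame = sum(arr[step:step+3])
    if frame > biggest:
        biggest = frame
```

Max sum of 3-element window in [2, 1, 10, 10, 10, 8, 1]
`biggest` takes the values: 0 → 13 → 21 → 30

Answer: 30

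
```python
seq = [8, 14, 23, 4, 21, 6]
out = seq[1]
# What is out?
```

Trace:
`seq = [8, 14, 23, 4, 21, 6]` → seq = [8, 14, 23, 4, 21, 6]
`out = seq[1]` → out = 14
So out = 14

Answer: 14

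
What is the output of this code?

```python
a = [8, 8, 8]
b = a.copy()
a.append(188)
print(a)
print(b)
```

Key concept: list.copy() creates independent copy.
Step by step:
`a = [8, 8, 8]` → a = [8, 8, 8]
`b = a.copy()` → b = [8, 8, 8]
`a.append(188)` → a = [8, 8, 8, 188]
`print(a)` → prints [8, 8, 8, 188]
`print(b)` → prints [8, 8, 8]

Answer:
[8, 8, 8, 188]
[8, 8, 8]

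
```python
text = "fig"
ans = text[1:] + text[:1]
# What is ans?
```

Trace:
`text = "fig"` → text = 'fig'
`ans = text[1:] + text[:1]` → ans = 'igf'
So ans = 'igf'

Answer: 'igf'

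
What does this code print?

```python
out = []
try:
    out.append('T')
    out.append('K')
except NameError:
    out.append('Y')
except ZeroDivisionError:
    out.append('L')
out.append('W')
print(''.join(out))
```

Execution trace: 'T' (try body) → 'K' (try body, no exception) → 'W' (after the try/except). Output: TKW

Answer: TKW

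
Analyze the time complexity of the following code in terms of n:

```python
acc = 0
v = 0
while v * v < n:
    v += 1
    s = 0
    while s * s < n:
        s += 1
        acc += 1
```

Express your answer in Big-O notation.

Each loop level contributes: √n × √n. Multiplying the contributions gives O(n).

Answer: O(n)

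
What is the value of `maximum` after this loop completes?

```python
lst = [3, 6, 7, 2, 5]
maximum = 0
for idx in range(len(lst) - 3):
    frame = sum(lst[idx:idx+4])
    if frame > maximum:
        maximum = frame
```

Max sum of 4-element window in [3, 6, 7, 2, 5]
`maximum` takes the values: 0 → 18 → 20

Answer: 20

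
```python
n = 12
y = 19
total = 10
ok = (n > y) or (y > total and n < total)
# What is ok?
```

Trace:
`n = 12` → n = 12
`y = 19` → y = 19
`total = 10` → total = 10
`ok = (n > y) or (y > total and n < total)` → ok = False
So ok = False

Answer: False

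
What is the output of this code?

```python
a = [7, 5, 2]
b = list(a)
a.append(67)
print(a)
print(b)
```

Key concept: list() constructor creates copy.
Step by step:
`a = [7, 5, 2]` → a = [7, 5, 2]
`b = list(a)` → b = [7, 5, 2]
`a.append(67)` → a = [7, 5, 2, 67]
`print(a)` → prints [7, 5, 2, 67]
`print(b)` → prints [7, 5, 2]

Answer:
[7, 5, 2, 67]
[7, 5, 2]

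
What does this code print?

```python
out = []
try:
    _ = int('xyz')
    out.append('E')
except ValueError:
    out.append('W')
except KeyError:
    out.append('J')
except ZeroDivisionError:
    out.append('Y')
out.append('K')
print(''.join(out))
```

Execution trace: 'W' (except ValueError) → 'K' (after the try/except). Output: WK

Answer: WK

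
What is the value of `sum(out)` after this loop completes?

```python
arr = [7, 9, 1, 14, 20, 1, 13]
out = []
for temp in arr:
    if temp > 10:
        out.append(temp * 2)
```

Sum of doubled values > 10
`out` takes the values: [] → [28] → [28, 40] → [28, 40, 26]
So `sum(out)` = 94

Answer: 94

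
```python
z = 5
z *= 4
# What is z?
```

Trace:
`z = 5` → z = 5
`z *= 4` → z = 20
So z = 20

Answer: 20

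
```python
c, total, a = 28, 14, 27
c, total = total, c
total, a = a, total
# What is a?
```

Trace:
`c, total, a = 28, 14, 27` → c = 28; total = 14; a = 27
`c, total = total, c` → c = 14; total = 28
`total, a = a, total` → total = 27; a = 28
So a = 28

Answer: 28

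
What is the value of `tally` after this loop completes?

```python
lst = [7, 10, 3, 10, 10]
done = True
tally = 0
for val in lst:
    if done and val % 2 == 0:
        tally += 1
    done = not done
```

Count even values at even positions
`tally` takes the values: 0 → 1

Answer: 1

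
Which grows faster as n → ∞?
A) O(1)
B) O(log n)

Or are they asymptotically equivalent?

O(1) vs O(log n): Higher order terms dominate.

Answer: B) O(log n) grows faster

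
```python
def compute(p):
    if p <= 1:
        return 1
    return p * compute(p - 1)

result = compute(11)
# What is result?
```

compute(11) = 11 * 10 * 9 * 8 * 7 * 6 * 5 * 4 * 3 * 2 * 1 = 39916800

Answer: 39916800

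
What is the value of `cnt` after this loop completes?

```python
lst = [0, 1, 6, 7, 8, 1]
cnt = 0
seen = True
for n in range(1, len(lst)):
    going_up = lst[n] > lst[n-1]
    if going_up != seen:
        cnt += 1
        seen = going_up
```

Count direction changes in [0, 1, 6, 7, 8, 1]
`cnt` takes the values: 0 → 1

Answer: 1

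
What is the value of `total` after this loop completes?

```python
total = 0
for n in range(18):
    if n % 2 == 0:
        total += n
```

Sum of even numbers 0 to 17
`total` takes the values: 0 → 2 → 6 → 12 → 20 → 30 → 42 → 56 → 72

Answer: 72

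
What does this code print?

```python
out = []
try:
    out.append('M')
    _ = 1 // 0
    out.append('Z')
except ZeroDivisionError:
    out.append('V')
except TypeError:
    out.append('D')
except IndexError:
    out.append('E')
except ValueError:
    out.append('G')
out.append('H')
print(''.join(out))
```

Execution trace: 'M' (try body) → 'V' (except ZeroDivisionError) → 'H' (after the try/except). Output: MVH

Answer: MVH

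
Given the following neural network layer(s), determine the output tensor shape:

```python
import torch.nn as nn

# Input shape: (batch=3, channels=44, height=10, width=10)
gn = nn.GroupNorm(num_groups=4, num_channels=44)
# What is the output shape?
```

Input: (3, 44, 10, 10) -> Output: (3, 44, 10, 10)

Answer: (3, 44, 10, 10)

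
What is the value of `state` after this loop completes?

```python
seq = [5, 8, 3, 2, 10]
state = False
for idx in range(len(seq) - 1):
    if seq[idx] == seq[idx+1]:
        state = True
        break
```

Check consecutive duplicates in [5, 8, 3, 2, 10]
`state` takes the values: False

Answer: False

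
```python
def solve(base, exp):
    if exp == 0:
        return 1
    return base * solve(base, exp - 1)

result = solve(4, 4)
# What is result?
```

solve(4, 4) = 4 * 4 * 4 * 4 = 256

Answer: 256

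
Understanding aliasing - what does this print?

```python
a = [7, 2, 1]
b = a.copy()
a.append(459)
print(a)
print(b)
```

Key concept: list.copy() creates independent copy.
Step by step:
`a = [7, 2, 1]` → a = [7, 2, 1]
`b = a.copy()` → b = [7, 2, 1]
`a.append(459)` → a = [7, 2, 1, 459]
`print(a)` → prints [7, 2, 1, 459]
`print(b)` → prints [7, 2, 1]

Answer:
[7, 2, 1, 459]
[7, 2, 1]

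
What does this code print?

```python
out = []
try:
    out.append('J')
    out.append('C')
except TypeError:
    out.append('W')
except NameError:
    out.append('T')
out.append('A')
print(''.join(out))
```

Execution trace: 'J' (try body) → 'C' (try body, no exception) → 'A' (after the try/except). Output: JCA

Answer: JCA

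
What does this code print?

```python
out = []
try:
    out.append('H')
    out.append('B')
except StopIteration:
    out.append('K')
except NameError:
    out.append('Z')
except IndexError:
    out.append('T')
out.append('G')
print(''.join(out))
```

Execution trace: 'H' (try body) → 'B' (try body, no exception) → 'G' (after the try/except). Output: HBG

Answer: HBG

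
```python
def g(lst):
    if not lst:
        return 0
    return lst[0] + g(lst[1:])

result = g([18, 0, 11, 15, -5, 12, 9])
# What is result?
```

18 + 0 + 11 + 15 + (-5) + 12 + 9 + 0 = 60

Answer: 60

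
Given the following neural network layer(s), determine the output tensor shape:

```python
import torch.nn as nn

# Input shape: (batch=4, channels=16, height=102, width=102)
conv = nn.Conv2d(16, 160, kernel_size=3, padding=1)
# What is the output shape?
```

Input: (4, 16, 102, 102) -> Output: (4, 160, 102, 102)

Answer: (4, 160, 102, 102)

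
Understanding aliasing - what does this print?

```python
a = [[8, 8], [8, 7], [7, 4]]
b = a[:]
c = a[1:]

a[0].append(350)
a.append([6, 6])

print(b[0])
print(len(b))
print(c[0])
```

Key concept: slice with nested mutation.
Step by step:
`a = [[8, 8], [8, 7], [7, 4]]` → a = [[8, 8], [8, 7], [7, 4]]
`b = a[:]` → b = [[8, 8], [8, 7], [7, 4]]
`c = a[1:]` → c = [[8, 7], [7, 4]]
`a[0].append(350)` → a = [[8, 8, 350], [8, 7], [7, 4]]; b = [[8, 8, 350], [8, 7], [7, 4]]
`a.append([6, 6])` → a = [[8, 8, 350], [8, 7], [7, 4], [6, 6]]
`print(b[0])` → prints [8, 8, 350]
`print(len(b))` → prints 3
`print(c[0])` → prints [8, 7]

Answer:
[8, 8, 350]
3
[8, 7]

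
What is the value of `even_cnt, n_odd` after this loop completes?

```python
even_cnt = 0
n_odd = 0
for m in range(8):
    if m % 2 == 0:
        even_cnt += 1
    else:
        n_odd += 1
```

Count evens and odds in range(8)
`even_cnt, n_odd` takes the values: (0, 0) → (1, 0) → (1, 1) → (2, 1) → (2, 2) → (3, 2) → (3, 3) → (4, 3) → (4, 4)

Answer: 4, 4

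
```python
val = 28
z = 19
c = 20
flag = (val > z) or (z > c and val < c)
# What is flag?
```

Trace:
`val = 28` → val = 28
`z = 19` → z = 19
`c = 20` → c = 20
`flag = (val > z) or (z > c and val < c)` → flag = True
So flag = True

Answer: True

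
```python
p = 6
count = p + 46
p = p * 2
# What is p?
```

Trace:
`p = 6` → p = 6
`count = p + 46` → count = 52
`p = p * 2` → p = 12
So p = 12

Answer: 12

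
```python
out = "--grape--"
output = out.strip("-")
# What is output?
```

Trace:
`out = "--grape--"` → out = '--grape--'
`output = out.strip("-")` → output = 'grape'
So output = 'grape'

Answer: 'grape'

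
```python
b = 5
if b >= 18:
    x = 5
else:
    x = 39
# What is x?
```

Trace:
`b = 5` → b = 5
`if b >= 18: ...` → b >= 18 is False, take else branch → x = 39
So x = 39

Answer: 39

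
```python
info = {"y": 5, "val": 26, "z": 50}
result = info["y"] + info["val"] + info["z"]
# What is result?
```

Trace:
`info = {"y": 5, "val": 26, "z": 50}` → info = {'y': 5, 'val': 26, 'z': 50}
`result = info["y"] + info["val"] + info["z"]` → result = 81
So result = 81

Answer: 81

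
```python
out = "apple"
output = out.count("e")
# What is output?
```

Trace:
`out = "apple"` → out = 'apple'
`output = out.count("e")` → output = 1
So output = 1

Answer: 1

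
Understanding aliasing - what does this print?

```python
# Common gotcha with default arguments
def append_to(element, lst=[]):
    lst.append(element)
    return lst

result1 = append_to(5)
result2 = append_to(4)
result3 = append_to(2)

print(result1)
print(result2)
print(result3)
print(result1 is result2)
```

Key concept: mutable default argument gotcha.
Step by step:
`result1 = append_to(5)` → result1 = [5]
`result2 = append_to(4)` → result1 = [5, 4] (same object as result2); result2 = [5, 4] (same object as result1)
`result3 = append_to(2)` → result1 = [5, 4, 2] (same object as result2, result3); result2 = [5, 4, 2] (same object as result1, result3); result3 = [5, 4, 2] (same object as result1, result2)
`print(result1)` → prints [5, 4, 2]
`print(result2)` → prints [5, 4, 2]
`print(result3)` → prints [5, 4, 2]
`print(result1 is result2)` → prints True

Answer:
[5, 4, 2]
[5, 4, 2]
[5, 4, 2]
True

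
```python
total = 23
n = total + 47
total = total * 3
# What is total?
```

Trace:
`total = 23` → total = 23
`n = total + 47` → n = 70
`total = total * 3` → total = 69
So total = 69

Answer: 69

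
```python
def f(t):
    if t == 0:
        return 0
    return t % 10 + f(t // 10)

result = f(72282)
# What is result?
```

Sum of digits of 72282: 2 + 8 + 2 + 2 + 7 = 21

Answer: 21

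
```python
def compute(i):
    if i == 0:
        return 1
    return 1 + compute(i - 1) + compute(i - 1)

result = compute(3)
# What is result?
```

compute(i) = 1 + 2·compute(i-1), compute(0)=1. Closed form: (1+1)·2^3 - 1 = 15.

Answer: 15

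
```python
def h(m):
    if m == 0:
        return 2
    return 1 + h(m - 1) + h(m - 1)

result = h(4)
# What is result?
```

h(m) = 1 + 2·h(m-1), h(0)=2. Closed form: (2+1)·2^4 - 1 = 47.

Answer: 47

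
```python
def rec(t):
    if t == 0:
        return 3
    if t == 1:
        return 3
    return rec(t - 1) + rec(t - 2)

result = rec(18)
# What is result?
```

Build up from base cases: rec(0)=3, rec(1)=3, rec(2)=6, rec(3)=9, rec(4)=15, rec(5)=24, rec(6)=39, ..., rec(18)=12543

Answer: 12543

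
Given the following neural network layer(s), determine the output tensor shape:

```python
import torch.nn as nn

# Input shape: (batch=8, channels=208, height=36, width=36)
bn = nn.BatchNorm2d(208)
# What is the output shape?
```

Input: (8, 208, 36, 36) -> Output: (8, 208, 36, 36)

Answer: (8, 208, 36, 36)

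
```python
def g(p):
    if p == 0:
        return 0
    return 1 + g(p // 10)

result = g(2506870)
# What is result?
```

Count of digits of 2506870: 7

Answer: 7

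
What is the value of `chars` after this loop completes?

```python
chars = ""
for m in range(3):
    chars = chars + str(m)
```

Concatenate digits 0 to 2
`chars` takes the values: "" → "0" → "01" → "012"

Answer: "012"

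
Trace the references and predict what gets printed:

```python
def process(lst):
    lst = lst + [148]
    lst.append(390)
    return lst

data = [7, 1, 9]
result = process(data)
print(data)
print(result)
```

Key concept: rebinding parameter vs mutation.
Step by step:
`data = [7, 1, 9]` → data = [7, 1, 9]
`result = process(data)` → result = [7, 1, 9, 148, 390]
`print(data)` → prints [7, 1, 9]
`print(result)` → prints [7, 1, 9, 148, 390]

Answer:
[7, 1, 9]
[7, 1, 9, 148, 390]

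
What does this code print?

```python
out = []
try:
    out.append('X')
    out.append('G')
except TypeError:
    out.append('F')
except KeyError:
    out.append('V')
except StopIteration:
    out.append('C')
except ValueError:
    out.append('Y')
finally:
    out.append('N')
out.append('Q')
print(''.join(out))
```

Execution trace: 'X' (try body) → 'G' (try body, no exception) → 'N' (finally) → 'Q' (after the try/except). Output: XGNQ

Answer: XGNQ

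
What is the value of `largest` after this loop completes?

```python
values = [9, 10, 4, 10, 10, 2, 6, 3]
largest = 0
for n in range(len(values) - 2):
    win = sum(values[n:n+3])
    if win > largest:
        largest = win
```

Max sum of 3-element window in [9, 10, 4, 10, 10, 2, 6, 3]
`largest` takes the values: 0 → 23 → 24

Answer: 24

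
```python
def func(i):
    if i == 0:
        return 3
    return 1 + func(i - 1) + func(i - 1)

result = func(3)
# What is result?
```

func(i) = 1 + 2·func(i-1), func(0)=3. Closed form: (3+1)·2^3 - 1 = 31.

Answer: 31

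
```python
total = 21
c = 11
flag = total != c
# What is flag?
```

Trace:
`total = 21` → total = 21
`c = 11` → c = 11
`flag = total != c` → flag = True
So flag = True

Answer: True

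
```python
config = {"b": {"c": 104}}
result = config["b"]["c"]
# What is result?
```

Trace:
`config = {"b": {"c": 104}}` → config = {'b': {'c': 104}}
`result = config["b"]["c"]` → result = 104
So result = 104

Answer: 104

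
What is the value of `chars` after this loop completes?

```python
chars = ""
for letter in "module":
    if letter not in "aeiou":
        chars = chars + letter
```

Remove vowels from 'module'
`chars` takes the values: "" → "m" → "md" → "mdl"

Answer: "mdl"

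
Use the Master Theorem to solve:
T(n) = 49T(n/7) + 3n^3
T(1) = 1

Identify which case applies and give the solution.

a=49, b=7, f(n)=3n^3. log_7(49) = 2. Since c=3 > 2 and the regularity condition holds (49(n/7)^3 = (49/7^3)n^3 with 49/7^3 < 1), Case 3 applies: T(n) = Θ(f(n)) = O(n^3).

Answer: O(n^3) - Case 3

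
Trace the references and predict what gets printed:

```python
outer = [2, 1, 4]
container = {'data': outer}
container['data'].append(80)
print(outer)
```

Key concept: dict holds reference to list.
Step by step:
`outer = [2, 1, 4]` → outer = [2, 1, 4]
`container = {'data': outer}` → container = {'data': [2, 1, 4]}
`container['data'].append(80)` → outer = [2, 1, 4, 80]; container = {'data': [2, 1, 4, 80]}
`print(outer)` → prints [2, 1, 4, 80]

Answer: [2, 1, 4, 80]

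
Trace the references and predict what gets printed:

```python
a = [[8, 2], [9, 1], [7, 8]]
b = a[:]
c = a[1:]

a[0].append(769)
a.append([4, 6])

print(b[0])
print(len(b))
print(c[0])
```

Key concept: slice with nested mutation.
Step by step:
`a = [[8, 2], [9, 1], [7, 8]]` → a = [[8, 2], [9, 1], [7, 8]]
`b = a[:]` → b = [[8, 2], [9, 1], [7, 8]]
`c = a[1:]` → c = [[9, 1], [7, 8]]
`a[0].append(769)` → a = [[8, 2, 769], [9, 1], [7, 8]]; b = [[8, 2, 769], [9, 1], [7, 8]]
`a.append([4, 6])` → a = [[8, 2, 769], [9, 1], [7, 8], [4, 6]]
`print(b[0])` → prints [8, 2, 769]
`print(len(b))` → prints 3
`print(c[0])` → prints [9, 1]

Answer:
[8, 2, 769]
3
[9, 1]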